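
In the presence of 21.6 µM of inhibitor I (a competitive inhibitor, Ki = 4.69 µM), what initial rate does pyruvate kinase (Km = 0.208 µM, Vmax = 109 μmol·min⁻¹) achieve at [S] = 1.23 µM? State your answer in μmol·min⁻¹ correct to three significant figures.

α = 1 + [I]/Ki = 1 + 21.6/4.69 = 5.606.
For a competitive inhibitor, Vmax is unchanged and the apparent Km becomes α·Km: Km,app = 1.17 µM, Vmax,app = 109 μmol·min⁻¹.
v = Vmax,app·[S]/(Km,app + [S]) = 109 × 1.23/(1.17 + 1.23) = 56.0 μmol·min⁻¹.

56.0 μmol·min⁻¹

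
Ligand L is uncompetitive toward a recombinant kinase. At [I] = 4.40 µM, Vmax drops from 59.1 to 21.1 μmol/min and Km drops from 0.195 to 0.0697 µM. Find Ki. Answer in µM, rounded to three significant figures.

Uncompetitive: Vmax,app = Vmax/α (and Km,app = Km/α) with α = 1 + [I]/Ki.
α = Vmax/Vmax,app = 59.1/21.1 = 2.801.
Since α = 1 + [I]/Ki, [I]/Ki = 2.801 − 1 = 1.801 and Ki = 4.40/1.801 = 2.44 µM.

2.44 µM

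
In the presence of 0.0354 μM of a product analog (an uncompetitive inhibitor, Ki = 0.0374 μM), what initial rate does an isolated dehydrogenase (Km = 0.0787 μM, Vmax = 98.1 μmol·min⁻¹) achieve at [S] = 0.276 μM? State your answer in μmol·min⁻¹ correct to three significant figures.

44.0 μmol·min⁻¹

α = 1 + [I]/Ki = 1 + 0.0354/0.0374 = 1.947.
For an uncompetitive inhibitor, both parameters are divided by α, giving Vmax/α and Km/α: Km,app = 0.0404 μM, Vmax,app = 50.4 μmol·min⁻¹.
v = Vmax,app·[S]/(Km,app + [S]) = 50.4 × 0.276/(0.0404 + 0.276) = 44.0 μmol·min⁻¹.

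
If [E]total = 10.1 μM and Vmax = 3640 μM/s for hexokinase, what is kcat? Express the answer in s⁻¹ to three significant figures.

kcat = Vmax/[E]total = 3640 μM/s / 10.1 μM = 360 s⁻¹.

360 s⁻¹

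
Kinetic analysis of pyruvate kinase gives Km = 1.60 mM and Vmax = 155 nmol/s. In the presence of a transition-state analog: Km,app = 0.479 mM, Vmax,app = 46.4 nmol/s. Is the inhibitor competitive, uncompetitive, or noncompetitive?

uncompetitive

Both Km and Vmax decrease by the same factor (~3.34-fold) — characteristic of uncompetitive inhibition.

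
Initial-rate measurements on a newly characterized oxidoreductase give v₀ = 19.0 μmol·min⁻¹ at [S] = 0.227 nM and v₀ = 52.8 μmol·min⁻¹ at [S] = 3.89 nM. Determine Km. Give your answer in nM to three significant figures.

From v = Vmax[S]/(Km+[S]), each point gives Vmax = v(Km+[S])/[S].
Equating: 19.0(Km+0.227)/0.227 = 52.8(Km+3.89)/3.89.
83.70·Km + 19.0 = 13.57·Km + 52.8, so (83.70 − 13.57)·Km = 52.8 − 19.0.
Km = 33.80/70.13 = 0.482 nM; then Vmax = 19.0(0.482+0.227)/0.227 = 59.3 μmol·min⁻¹.

0.482 nM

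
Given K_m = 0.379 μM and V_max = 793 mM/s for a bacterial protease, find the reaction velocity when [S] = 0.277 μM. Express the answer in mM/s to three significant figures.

335 mM/s

v = Vmax·[S]/(Km + [S]) = 793 × 0.277 / (0.379 + 0.277)
  = 219.7 / 0.6560 = 335 mM/s.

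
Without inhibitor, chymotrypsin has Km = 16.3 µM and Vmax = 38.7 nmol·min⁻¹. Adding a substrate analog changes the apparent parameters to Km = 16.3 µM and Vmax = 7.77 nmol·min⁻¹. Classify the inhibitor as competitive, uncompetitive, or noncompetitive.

Vmax decreases (38.7 → 7.77 nmol·min⁻¹) while Km is unchanged — pure noncompetitive inhibition.

noncompetitive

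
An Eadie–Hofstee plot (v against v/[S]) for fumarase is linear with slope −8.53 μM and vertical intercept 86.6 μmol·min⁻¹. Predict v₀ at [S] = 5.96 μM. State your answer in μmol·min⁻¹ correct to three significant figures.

35.6 μmol·min⁻¹

In the Eadie–Hofstee form v = Vmax − Km·(v/[S]), the slope is −Km and the intercept is Vmax, so Km = 8.53 μM and Vmax = 86.6 μmol·min⁻¹.
v = 86.6 × 5.96/(8.53 + 5.96) = 35.6 μmol·min⁻¹.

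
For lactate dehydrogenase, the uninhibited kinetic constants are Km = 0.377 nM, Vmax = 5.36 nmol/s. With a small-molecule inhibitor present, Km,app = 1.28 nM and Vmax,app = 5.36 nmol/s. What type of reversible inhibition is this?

Km increases (0.377 → 1.28 nM) while Vmax is unchanged — the hallmark of competitive inhibition.

competitive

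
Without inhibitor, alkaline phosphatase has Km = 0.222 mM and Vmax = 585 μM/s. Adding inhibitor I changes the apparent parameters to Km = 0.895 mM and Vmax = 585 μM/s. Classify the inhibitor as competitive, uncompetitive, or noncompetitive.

competitive

Km increases (0.222 → 0.895 mM) while Vmax is unchanged — the hallmark of competitive inhibition.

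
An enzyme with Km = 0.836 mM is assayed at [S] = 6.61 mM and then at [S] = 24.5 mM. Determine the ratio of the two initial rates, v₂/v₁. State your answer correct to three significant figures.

1.09

Since Vmax cancels, v₂/v₁ = [S]₂(Km+[S]₁) / [S]₁(Km+[S]₂).
= 24.5×(0.836+6.61) / (6.61×(0.836+24.5)) = 182.4/167.5 = 1.09.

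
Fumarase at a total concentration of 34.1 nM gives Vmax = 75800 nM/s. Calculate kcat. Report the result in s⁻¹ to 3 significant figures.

2220 s⁻¹

kcat = Vmax/[E]total = 75800 nM/s / 34.1 nM = 2220 s⁻¹.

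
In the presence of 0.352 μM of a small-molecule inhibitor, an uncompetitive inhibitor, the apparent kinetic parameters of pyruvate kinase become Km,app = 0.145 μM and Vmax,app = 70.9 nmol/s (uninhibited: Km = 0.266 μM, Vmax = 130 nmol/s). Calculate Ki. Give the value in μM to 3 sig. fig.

0.422 μM

Uncompetitive: Vmax,app = Vmax/α (and Km,app = Km/α) with α = 1 + [I]/Ki.
α = Vmax/Vmax,app = 130/70.9 = 1.834.
Since α = 1 + [I]/Ki, [I]/Ki = 1.834 − 1 = 0.8336 and Ki = 0.352/0.8336 = 0.422 μM.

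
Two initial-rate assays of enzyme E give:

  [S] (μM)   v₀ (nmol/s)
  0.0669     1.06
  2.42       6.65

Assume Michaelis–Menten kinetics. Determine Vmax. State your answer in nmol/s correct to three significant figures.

7.82 nmol/s

From v = Vmax[S]/(Km+[S]), each point gives Vmax = v(Km+[S])/[S].
Equating: 1.06(Km+0.0669)/0.0669 = 6.65(Km+2.42)/2.42.
15.84·Km + 1.06 = 2.748·Km + 6.65, so (15.84 − 2.748)·Km = 6.65 − 1.06.
Km = 5.590/13.10 = 0.427 μM; then Vmax = 1.06(0.427+0.0669)/0.0669 = 7.82 nmol/s.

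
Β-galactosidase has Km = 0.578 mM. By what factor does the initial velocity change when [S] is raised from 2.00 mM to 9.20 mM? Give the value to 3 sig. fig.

Since Vmax cancels, v₂/v₁ = [S]₂(Km+[S]₁) / [S]₁(Km+[S]₂).
= 9.20×(0.578+2.00) / (2.00×(0.578+9.20)) = 23.72/19.56 = 1.21.

1.21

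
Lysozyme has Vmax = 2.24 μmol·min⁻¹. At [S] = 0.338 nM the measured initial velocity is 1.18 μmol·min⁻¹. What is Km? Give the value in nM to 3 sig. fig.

From v = Vmax[S]/(Km+[S]), Km = [S](Vmax − v)/v.
Km = 0.338 × (2.24 − 1.18) / 1.18 = 0.3583/1.18 = 0.304 nM.

0.304 nM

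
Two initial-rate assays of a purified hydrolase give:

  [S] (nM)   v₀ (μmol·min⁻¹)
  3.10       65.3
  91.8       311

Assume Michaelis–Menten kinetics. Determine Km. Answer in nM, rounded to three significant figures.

13.9 nM

From v = Vmax[S]/(Km+[S]), each point gives Vmax = v(Km+[S])/[S].
Equating: 65.3(Km+3.10)/3.10 = 311(Km+91.8)/91.8.
21.06·Km + 65.3 = 3.388·Km + 311, so (21.06 − 3.388)·Km = 311 − 65.3.
Km = 245.7/17.68 = 13.9 nM; then Vmax = 65.3(13.9+3.10)/3.10 = 358 μmol·min⁻¹.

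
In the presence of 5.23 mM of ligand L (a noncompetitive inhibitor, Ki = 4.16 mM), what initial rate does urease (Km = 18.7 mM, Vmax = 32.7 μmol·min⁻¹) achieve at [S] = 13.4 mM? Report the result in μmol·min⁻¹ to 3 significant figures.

With α = 1 + [I]/Ki = 1 + 5.23/4.16 = 2.257, the noncompetitive rate law is v = (Vmax/α)·[S] / (Km + [S]).
v = (32.7/2.257)×13.4 / (18.7 + 13.4) = 194.1/32.10 = 6.05 μmol·min⁻¹.

6.05 μmol·min⁻¹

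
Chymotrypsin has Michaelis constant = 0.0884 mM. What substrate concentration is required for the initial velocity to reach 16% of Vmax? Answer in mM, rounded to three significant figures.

v/Vmax = [S]/(Km+[S]) = 0.16, so [S] = Km·0.16/(1 − 0.16) = 0.0884 × 0.1905.
[S] = 0.0168 mM.

0.0168 mM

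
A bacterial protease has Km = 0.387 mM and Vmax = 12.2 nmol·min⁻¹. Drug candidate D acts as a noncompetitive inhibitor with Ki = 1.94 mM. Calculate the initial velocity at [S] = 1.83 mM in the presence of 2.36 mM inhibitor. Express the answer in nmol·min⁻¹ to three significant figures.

4.54 nmol·min⁻¹

α = 1 + [I]/Ki = 1 + 2.36/1.94 = 2.216.
For a noncompetitive inhibitor, Vmax is reduced to Vmax/α while Km is unchanged: Km,app = 0.387 mM, Vmax,app = 5.50 nmol·min⁻¹.
v = Vmax,app·[S]/(Km,app + [S]) = 5.50 × 1.83/(0.387 + 1.83) = 4.54 nmol·min⁻¹.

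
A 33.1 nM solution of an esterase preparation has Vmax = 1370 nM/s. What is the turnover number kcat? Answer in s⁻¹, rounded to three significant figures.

kcat = Vmax/[E]total = 1370 nM/s / 33.1 nM = 41.4 s⁻¹.

41.4 s⁻¹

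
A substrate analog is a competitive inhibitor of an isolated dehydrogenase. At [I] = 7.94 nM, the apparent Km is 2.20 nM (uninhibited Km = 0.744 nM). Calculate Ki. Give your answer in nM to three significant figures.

Competitive: Km,app = α·Km with α = 1 + [I]/Ki.
α = Km,app/Km = 2.20/0.744 = 2.957.
Since α = 1 + [I]/Ki, [I]/Ki = 2.957 − 1 = 1.957 and Ki = 7.94/1.957 = 4.06 nM.

4.06 nM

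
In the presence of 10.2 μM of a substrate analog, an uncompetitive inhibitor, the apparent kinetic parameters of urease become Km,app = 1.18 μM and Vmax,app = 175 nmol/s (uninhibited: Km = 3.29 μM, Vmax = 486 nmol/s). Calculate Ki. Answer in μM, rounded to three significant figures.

5.74 μM

Uncompetitive: Vmax,app = Vmax/α (and Km,app = Km/α) with α = 1 + [I]/Ki.
α = Vmax/Vmax,app = 486/175 = 2.777.
Ki = [I]/(α − 1) = 10.2/1.777 = 5.74 μM.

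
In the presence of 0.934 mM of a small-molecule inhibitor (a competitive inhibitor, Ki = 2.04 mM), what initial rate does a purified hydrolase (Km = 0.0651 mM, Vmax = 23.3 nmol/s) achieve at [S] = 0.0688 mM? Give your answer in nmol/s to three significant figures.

With α = 1 + [I]/Ki = 1 + 0.934/2.04 = 1.458, the competitive rate law is v = Vmax[S] / (αKm + [S]).
v = 23.3×0.0688 / (1.458×0.0651 + 0.0688) = 1.603/0.1637 = 9.79 nmol/s.

9.79 nmol/s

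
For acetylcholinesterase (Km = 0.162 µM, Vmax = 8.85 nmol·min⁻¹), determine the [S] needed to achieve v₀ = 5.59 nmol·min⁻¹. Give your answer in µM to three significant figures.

0.278 µM

Rearranging v = Vmax[S]/(Km+[S]) gives [S] = Km·v/(Vmax − v).
[S] = 0.162 × 5.59 / (8.85 − 5.59) = 0.9056/3.260 = 0.278 µM.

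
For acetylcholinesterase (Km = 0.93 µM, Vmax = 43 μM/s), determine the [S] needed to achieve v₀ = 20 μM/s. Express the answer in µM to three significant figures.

The required fractional saturation is v/Vmax = 20/43 = 0.4651.
Then [S]/(Km+[S]) = 0.4651 ⇒ [S] = 0.93 × 0.4651/(1 − 0.4651) = 0.809 µM.

0.809 µM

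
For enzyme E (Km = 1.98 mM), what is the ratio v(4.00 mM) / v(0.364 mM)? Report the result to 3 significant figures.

4.31

Since Vmax cancels, v₂/v₁ = [S]₂(Km+[S]₁) / [S]₁(Km+[S]₂).
= 4.00×(1.98+0.364) / (0.364×(1.98+4.00)) = 9.376/2.177 = 4.31.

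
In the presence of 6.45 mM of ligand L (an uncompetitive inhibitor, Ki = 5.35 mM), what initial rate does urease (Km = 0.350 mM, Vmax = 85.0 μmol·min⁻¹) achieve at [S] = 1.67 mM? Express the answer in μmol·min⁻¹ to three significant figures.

With α = 1 + [I]/Ki = 1 + 6.45/5.35 = 2.206, the uncompetitive rate law is v = (Vmax/α)·[S] / (Km/α + [S]).
v = (85.0/2.206)×1.67 / (0.350/2.206 + 1.67) = 64.36/1.829 = 35.2 μmol·min⁻¹.

35.2 μmol·min⁻¹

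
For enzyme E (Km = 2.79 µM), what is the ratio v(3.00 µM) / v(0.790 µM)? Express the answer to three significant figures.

2.35

Since Vmax cancels, v₂/v₁ = [S]₂(Km+[S]₁) / [S]₁(Km+[S]₂).
= 3.00×(2.79+0.790) / (0.790×(2.79+3.00)) = 10.74/4.574 = 2.35.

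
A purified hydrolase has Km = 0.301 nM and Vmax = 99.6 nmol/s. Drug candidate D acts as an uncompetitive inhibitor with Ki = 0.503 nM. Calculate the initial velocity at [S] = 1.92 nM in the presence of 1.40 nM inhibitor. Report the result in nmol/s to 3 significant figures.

α = 1 + [I]/Ki = 1 + 1.40/0.503 = 3.783.
For an uncompetitive inhibitor, both parameters are divided by α, giving Vmax/α and Km/α: Km,app = 0.0796 nM, Vmax,app = 26.3 nmol/s.
v = Vmax,app·[S]/(Km,app + [S]) = 26.3 × 1.92/(0.0796 + 1.92) = 25.3 nmol/s.

25.3 nmol/s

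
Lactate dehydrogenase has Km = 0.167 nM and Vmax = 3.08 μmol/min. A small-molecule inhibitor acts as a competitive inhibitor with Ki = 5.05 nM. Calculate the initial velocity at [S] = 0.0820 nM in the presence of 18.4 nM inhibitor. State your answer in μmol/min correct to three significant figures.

α = 1 + [I]/Ki = 1 + 18.4/5.05 = 4.644.
For a competitive inhibitor, Vmax is unchanged and the apparent Km becomes α·Km: Km,app = 0.775 nM, Vmax,app = 3.08 μmol/min.
v = Vmax,app·[S]/(Km,app + [S]) = 3.08 × 0.0820/(0.775 + 0.0820) = 0.295 μmol/min.

0.295 μmol/min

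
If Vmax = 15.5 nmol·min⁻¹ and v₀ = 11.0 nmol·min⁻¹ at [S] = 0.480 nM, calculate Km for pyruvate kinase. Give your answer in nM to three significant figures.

0.196 nM

From v = Vmax[S]/(Km+[S]), Km = [S](Vmax − v)/v.
Km = 0.480 × (15.5 − 11.0) / 11.0 = 2.160/11.0 = 0.196 nM.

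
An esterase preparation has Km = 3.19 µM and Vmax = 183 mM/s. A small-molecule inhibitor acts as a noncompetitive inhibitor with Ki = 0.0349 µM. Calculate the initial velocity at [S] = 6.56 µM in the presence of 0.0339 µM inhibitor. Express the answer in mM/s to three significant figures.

62.5 mM/s

α = 1 + [I]/Ki = 1 + 0.0339/0.0349 = 1.971.
For a noncompetitive inhibitor, Vmax is reduced to Vmax/α while Km is unchanged: Km,app = 3.19 µM, Vmax,app = 92.8 mM/s.
v = Vmax,app·[S]/(Km,app + [S]) = 92.8 × 6.56/(3.19 + 6.56) = 62.5 mM/s.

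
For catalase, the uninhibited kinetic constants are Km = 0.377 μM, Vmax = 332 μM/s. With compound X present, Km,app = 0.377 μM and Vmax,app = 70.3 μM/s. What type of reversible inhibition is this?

noncompetitive

Vmax decreases (332 → 70.3 μM/s) while Km is unchanged — pure noncompetitive inhibition.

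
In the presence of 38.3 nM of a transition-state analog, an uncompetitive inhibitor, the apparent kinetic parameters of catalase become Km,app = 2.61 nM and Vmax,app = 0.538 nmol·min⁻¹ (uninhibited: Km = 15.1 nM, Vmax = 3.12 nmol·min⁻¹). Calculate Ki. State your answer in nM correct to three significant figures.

7.98 nM

Uncompetitive: Vmax,app = Vmax/α (and Km,app = Km/α) with α = 1 + [I]/Ki.
α = Vmax/Vmax,app = 3.12/0.538 = 5.799.
Since α = 1 + [I]/Ki, [I]/Ki = 5.799 − 1 = 4.799 and Ki = 38.3/4.799 = 7.98 nM.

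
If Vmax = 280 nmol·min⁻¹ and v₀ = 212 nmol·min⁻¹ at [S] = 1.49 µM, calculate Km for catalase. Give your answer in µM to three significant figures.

0.478 µM

v/Vmax = 212/280 = 0.7571 = [S]/(Km+[S]).
So Km + [S] = [S]/0.7571 = 1.968 µM, giving Km = 1.968 − 1.49 = 0.478 µM.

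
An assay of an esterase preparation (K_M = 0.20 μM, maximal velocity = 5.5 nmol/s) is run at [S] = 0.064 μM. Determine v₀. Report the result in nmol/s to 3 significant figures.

[S]/(Km+[S]) = 0.064/0.2640 = 0.2424, the fractional saturation.
v = 0.2424 × Vmax = 0.2424 × 5.5 = 1.33 nmol/s.

1.33 nmol/s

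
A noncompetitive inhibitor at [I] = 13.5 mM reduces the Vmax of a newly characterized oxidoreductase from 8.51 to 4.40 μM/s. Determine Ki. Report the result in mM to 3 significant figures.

Noncompetitive: Vmax,app = Vmax/α with α = 1 + [I]/Ki.
α = Vmax/Vmax,app = 8.51/4.40 = 1.934.
Since α = 1 + [I]/Ki, [I]/Ki = 1.934 − 1 = 0.9341 and Ki = 13.5/0.9341 = 14.5 mM.

14.5 mM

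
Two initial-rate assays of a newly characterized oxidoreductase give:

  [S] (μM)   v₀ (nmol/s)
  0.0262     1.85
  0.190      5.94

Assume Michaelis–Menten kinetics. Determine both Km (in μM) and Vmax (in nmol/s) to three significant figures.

In reciprocal form, 1/v = (Km/Vmax)·(1/[S]) + 1/Vmax. The two points give (1/[S], 1/v) = (38.17, 0.5405) and (5.263, 0.1684).
Slope = (0.5405 − 0.1684)/(38.17 − 5.263) = 0.01131; intercept = 0.5405 − 0.01131×38.17 = 0.1088.
Vmax = 1/intercept = 9.19 nmol/s; Km = slope × Vmax = 0.01131 × 9.19 = 0.104 μM.

Km = 0.104 μM; Vmax = 9.19 nmol/s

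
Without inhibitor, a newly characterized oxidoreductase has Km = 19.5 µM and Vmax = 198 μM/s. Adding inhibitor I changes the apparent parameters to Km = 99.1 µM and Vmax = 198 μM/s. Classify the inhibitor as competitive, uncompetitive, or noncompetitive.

Km increases (19.5 → 99.1 µM) while Vmax is unchanged — the hallmark of competitive inhibition.

competitive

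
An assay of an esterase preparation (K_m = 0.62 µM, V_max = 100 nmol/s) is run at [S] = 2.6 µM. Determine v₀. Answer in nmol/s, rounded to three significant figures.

80.7 nmol/s

v = Vmax·[S]/(Km + [S]) = 100 × 2.6 / (0.62 + 2.6)
  = 260.0 / 3.220 = 80.7 nmol/s.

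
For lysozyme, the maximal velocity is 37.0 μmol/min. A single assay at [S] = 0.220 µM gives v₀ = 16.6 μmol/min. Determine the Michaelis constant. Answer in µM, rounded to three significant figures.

0.270 µM

From v = Vmax[S]/(Km+[S]), Km = [S](Vmax − v)/v.
Km = 0.220 × (37.0 − 16.6) / 16.6 = 4.488/16.6 = 0.270 µM.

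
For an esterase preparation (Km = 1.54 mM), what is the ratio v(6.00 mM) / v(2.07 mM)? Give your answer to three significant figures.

1.39

Since Vmax cancels, v₂/v₁ = [S]₂(Km+[S]₁) / [S]₁(Km+[S]₂).
= 6.00×(1.54+2.07) / (2.07×(1.54+6.00)) = 21.66/15.61 = 1.39.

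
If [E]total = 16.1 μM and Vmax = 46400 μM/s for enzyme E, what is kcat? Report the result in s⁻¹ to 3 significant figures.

2880 s⁻¹

kcat = Vmax/[E]total = 46400 μM/s / 16.1 μM = 2880 s⁻¹.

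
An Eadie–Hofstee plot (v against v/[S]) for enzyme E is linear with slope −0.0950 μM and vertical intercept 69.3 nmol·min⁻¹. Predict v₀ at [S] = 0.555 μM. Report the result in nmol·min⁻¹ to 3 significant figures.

59.2 nmol·min⁻¹

In the Eadie–Hofstee form v = Vmax − Km·(v/[S]), the slope is −Km and the intercept is Vmax, so Km = 0.0950 μM and Vmax = 69.3 nmol·min⁻¹.
v = 69.3 × 0.555/(0.0950 + 0.555) = 59.2 nmol·min⁻¹.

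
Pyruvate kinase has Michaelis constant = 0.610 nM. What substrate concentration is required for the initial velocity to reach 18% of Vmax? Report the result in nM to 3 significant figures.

v/Vmax = [S]/(Km+[S]) = 0.18, so [S] = Km·0.18/(1 − 0.18) = 0.610 × 0.2195.
[S] = 0.134 nM.

0.134 nM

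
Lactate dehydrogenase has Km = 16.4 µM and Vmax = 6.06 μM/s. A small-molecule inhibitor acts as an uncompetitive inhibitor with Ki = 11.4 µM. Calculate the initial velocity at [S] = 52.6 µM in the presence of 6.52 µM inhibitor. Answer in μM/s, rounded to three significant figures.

3.22 μM/s

With α = 1 + [I]/Ki = 1 + 6.52/11.4 = 1.572, the uncompetitive rate law is v = (Vmax/α)·[S] / (Km/α + [S]).
v = (6.06/1.572)×52.6 / (16.4/1.572 + 52.6) = 202.8/63.03 = 3.22 μM/s.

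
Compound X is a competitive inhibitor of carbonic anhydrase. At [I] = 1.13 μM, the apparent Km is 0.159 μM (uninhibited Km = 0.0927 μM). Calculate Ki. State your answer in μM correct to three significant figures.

Competitive: Km,app = α·Km with α = 1 + [I]/Ki.
α = Km,app/Km = 0.159/0.0927 = 1.715.
Ki = [I]/(α − 1) = 1.13/0.7152 = 1.58 μM.

1.58 μM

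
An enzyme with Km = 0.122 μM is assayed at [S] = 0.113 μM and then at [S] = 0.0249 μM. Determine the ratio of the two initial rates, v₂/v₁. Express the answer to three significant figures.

The fractional saturations are [S]/(Km+[S]) = 0.113/0.2350 = 0.4809 and 0.0249/0.1469 = 0.1695.
v₂/v₁ is just their ratio: 0.1695/0.4809 = 0.353.

0.353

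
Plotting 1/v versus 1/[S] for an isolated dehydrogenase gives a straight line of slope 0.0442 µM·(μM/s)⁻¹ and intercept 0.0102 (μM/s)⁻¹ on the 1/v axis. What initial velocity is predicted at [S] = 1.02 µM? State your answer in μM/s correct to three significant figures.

18.7 μM/s

The y-intercept is 1/Vmax, so Vmax = 1/0.0102 = 98.0 μM/s.
The slope is Km/Vmax, so Km = 0.0442 × 98.0 = 4.33 µM.
Then v = 98.0 × 1.02/(4.33 + 1.02) = 18.7 μM/s.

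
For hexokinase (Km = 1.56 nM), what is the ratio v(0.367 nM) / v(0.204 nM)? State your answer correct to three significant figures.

The fractional saturations are [S]/(Km+[S]) = 0.204/1.764 = 0.1156 and 0.367/1.927 = 0.1905.
v₂/v₁ is just their ratio: 0.1905/0.1156 = 1.65.

1.65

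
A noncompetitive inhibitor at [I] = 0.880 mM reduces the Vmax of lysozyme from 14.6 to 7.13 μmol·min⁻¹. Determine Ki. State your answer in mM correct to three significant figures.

Noncompetitive: Vmax,app = Vmax/α with α = 1 + [I]/Ki.
α = Vmax/Vmax,app = 14.6/7.13 = 2.048.
Ki = [I]/(α − 1) = 0.880/1.048 = 0.840 mM.

0.840 mM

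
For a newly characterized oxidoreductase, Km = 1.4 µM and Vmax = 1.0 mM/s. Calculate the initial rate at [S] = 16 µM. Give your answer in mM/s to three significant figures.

0.920 mM/s

[S]/(Km+[S]) = 16/17.40 = 0.9195, the fractional saturation.
v = 0.9195 × Vmax = 0.9195 × 1.0 = 0.920 mM/s.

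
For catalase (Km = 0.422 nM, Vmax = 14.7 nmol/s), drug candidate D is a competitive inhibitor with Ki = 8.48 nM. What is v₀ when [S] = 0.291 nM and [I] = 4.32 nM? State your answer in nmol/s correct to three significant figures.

With α = 1 + [I]/Ki = 1 + 4.32/8.48 = 1.509, the competitive rate law is v = Vmax[S] / (αKm + [S]).
v = 14.7×0.291 / (1.509×0.422 + 0.291) = 4.278/0.9280 = 4.61 nmol/s.

4.61 nmol/s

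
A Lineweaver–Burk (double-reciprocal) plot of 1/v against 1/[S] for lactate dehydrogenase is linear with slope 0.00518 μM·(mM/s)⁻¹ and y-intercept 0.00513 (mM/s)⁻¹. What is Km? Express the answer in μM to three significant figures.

y-intercept = 1/Vmax ⇒ Vmax = 195 mM/s; slope = Km/Vmax ⇒ Km = slope × Vmax.
Km = 0.00518 × 195 = 1.01 μM.

1.01 μM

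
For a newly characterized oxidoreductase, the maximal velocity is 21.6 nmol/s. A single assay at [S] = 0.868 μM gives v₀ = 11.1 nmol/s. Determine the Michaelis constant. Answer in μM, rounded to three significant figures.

0.821 μM

From v = Vmax[S]/(Km+[S]), Km = [S](Vmax − v)/v.
Km = 0.868 × (21.6 − 11.1) / 11.1 = 9.114/11.1 = 0.821 μM.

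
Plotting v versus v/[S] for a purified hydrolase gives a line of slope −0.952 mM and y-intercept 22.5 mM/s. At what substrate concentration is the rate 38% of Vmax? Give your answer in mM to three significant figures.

0.583 mM

The Eadie–Hofstee slope gives Km = 0.952 mM (slope = −Km).
v/Vmax = [S]/(Km+[S]) = 0.38 ⇒ [S] = Km·0.38/(1−0.38) = 0.952 × 0.6129 = 0.583 mM.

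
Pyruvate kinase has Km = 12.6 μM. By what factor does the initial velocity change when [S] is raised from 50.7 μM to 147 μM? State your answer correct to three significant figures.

The fractional saturations are [S]/(Km+[S]) = 50.7/63.30 = 0.8009 and 147/159.6 = 0.9211.
v₂/v₁ is just their ratio: 0.9211/0.8009 = 1.15.

1.15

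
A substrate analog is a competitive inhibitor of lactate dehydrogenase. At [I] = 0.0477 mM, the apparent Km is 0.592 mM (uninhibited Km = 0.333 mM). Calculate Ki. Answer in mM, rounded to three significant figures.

Competitive: Km,app = α·Km with α = 1 + [I]/Ki.
α = Km,app/Km = 0.592/0.333 = 1.778.
Since α = 1 + [I]/Ki, [I]/Ki = 1.778 − 1 = 0.7778 and Ki = 0.0477/0.7778 = 0.0613 mM.

0.0613 mM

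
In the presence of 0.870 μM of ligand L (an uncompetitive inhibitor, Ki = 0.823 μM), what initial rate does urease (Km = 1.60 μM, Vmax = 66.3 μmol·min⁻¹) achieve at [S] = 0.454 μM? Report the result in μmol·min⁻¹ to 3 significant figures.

With α = 1 + [I]/Ki = 1 + 0.870/0.823 = 2.057, the uncompetitive rate law is v = (Vmax/α)·[S] / (Km/α + [S]).
v = (66.3/2.057)×0.454 / (1.60/2.057 + 0.454) = 14.63/1.232 = 11.9 μmol·min⁻¹.

11.9 μmol·min⁻¹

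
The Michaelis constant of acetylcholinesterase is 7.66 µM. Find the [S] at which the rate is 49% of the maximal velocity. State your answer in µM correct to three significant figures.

v/Vmax = [S]/(Km+[S]) = 0.49, so [S] = Km·0.49/(1 − 0.49) = 7.66 × 0.9608.
[S] = 7.36 µM.

7.36 µM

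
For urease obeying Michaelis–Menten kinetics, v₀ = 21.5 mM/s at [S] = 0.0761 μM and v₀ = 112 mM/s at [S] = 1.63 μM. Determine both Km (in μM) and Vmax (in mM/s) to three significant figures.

In reciprocal form, 1/v = (Km/Vmax)·(1/[S]) + 1/Vmax. The two points give (1/[S], 1/v) = (13.14, 0.04651) and (0.6135, 0.008929).
Slope = (0.04651 − 0.008929)/(13.14 − 0.6135) = 0.003000; intercept = 0.04651 − 0.003000×13.14 = 0.007088.
Vmax = 1/intercept = 141 mM/s; Km = slope × Vmax = 0.003000 × 141 = 0.423 μM.

Km = 0.423 μM; Vmax = 141 mM/s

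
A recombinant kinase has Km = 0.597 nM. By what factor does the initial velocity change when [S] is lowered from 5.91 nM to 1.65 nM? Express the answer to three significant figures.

0.808

The fractional saturations are [S]/(Km+[S]) = 5.91/6.507 = 0.9083 and 1.65/2.247 = 0.7343.
v₂/v₁ is just their ratio: 0.7343/0.9083 = 0.808.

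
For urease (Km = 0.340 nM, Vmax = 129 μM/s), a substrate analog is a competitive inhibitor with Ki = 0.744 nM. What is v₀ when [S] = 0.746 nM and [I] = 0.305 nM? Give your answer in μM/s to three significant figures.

With α = 1 + [I]/Ki = 1 + 0.305/0.744 = 1.410, the competitive rate law is v = Vmax[S] / (αKm + [S]).
v = 129×0.746 / (1.410×0.340 + 0.746) = 96.23/1.225 = 78.5 μM/s.

78.5 μM/s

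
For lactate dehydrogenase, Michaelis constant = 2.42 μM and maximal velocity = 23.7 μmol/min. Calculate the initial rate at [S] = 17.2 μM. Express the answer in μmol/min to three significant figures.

20.8 μmol/min

v = Vmax·[S]/(Km + [S]) = 23.7 × 17.2 / (2.42 + 17.2)
  = 407.6 / 19.62 = 20.8 μmol/min.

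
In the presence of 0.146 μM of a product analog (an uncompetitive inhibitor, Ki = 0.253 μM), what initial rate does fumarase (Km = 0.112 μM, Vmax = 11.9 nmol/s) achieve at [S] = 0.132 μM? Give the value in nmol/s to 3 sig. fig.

With α = 1 + [I]/Ki = 1 + 0.146/0.253 = 1.577, the uncompetitive rate law is v = (Vmax/α)·[S] / (Km/α + [S]).
v = (11.9/1.577)×0.132 / (0.112/1.577 + 0.132) = 0.9960/0.2030 = 4.91 nmol/s.

4.91 nmol/s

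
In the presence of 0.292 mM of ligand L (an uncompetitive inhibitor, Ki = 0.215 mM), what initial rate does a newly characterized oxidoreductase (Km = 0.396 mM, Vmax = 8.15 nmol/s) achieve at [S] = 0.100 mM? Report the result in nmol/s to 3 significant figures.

With α = 1 + [I]/Ki = 1 + 0.292/0.215 = 2.358, the uncompetitive rate law is v = (Vmax/α)·[S] / (Km/α + [S]).
v = (8.15/2.358)×0.100 / (0.396/2.358 + 0.100) = 0.3456/0.2679 = 1.29 nmol/s.

1.29 nmol/s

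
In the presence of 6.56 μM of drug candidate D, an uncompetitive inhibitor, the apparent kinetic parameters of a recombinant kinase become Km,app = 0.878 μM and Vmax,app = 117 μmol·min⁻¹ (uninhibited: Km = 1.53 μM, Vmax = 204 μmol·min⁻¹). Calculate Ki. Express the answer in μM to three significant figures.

8.82 μM

Uncompetitive: Vmax,app = Vmax/α (and Km,app = Km/α) with α = 1 + [I]/Ki.
α = Vmax/Vmax,app = 204/117 = 1.744.
Ki = [I]/(α − 1) = 6.56/0.7436 = 8.82 μM.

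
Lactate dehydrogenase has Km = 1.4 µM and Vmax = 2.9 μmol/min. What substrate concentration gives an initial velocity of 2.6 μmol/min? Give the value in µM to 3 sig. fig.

12.1 µM

Rearranging v = Vmax[S]/(Km+[S]) gives [S] = Km·v/(Vmax − v).
[S] = 1.4 × 2.6 / (2.9 − 2.6) = 3.640/0.3000 = 12.1 µM.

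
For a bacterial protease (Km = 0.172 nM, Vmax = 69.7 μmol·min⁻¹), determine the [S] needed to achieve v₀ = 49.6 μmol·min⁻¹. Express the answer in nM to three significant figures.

The required fractional saturation is v/Vmax = 49.6/69.7 = 0.7116.
Then [S]/(Km+[S]) = 0.7116 ⇒ [S] = 0.172 × 0.7116/(1 − 0.7116) = 0.424 nM.

0.424 nM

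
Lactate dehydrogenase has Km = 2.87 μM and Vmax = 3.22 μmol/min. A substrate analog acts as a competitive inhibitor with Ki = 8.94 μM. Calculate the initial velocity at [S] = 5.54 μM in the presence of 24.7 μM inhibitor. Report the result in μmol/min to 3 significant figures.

1.09 μmol/min

With α = 1 + [I]/Ki = 1 + 24.7/8.94 = 3.763, the competitive rate law is v = Vmax[S] / (αKm + [S]).
v = 3.22×5.54 / (3.763×2.87 + 5.54) = 17.84/16.34 = 1.09 μmol/min.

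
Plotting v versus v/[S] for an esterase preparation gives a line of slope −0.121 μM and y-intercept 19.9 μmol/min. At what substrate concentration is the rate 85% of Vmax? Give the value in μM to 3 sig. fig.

0.686 μM

The Eadie–Hofstee slope gives Km = 0.121 μM (slope = −Km).
v/Vmax = [S]/(Km+[S]) = 0.85 ⇒ [S] = Km·0.85/(1−0.85) = 0.121 × 5.667 = 0.686 μM.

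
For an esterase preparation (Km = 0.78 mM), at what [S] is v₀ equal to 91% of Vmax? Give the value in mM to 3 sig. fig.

v/Vmax = [S]/(Km+[S]) = 0.91, so [S] = Km·0.91/(1 − 0.91) = 0.78 × 10.11.
[S] = 7.89 mM.

7.89 mM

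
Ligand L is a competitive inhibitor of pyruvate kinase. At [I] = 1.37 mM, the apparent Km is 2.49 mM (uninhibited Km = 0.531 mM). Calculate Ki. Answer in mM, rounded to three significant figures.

0.371 mM

Competitive: Km,app = α·Km with α = 1 + [I]/Ki.
α = Km,app/Km = 2.49/0.531 = 4.689.
Since α = 1 + [I]/Ki, [I]/Ki = 4.689 − 1 = 3.689 and Ki = 1.37/3.689 = 0.371 mM.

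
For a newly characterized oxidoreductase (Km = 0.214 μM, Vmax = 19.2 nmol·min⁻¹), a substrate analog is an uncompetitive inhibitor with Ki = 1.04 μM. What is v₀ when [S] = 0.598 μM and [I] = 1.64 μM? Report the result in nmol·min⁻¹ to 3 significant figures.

α = 1 + [I]/Ki = 1 + 1.64/1.04 = 2.577.
For an uncompetitive inhibitor, both parameters are divided by α, giving Vmax/α and Km/α: Km,app = 0.0830 μM, Vmax,app = 7.45 nmol·min⁻¹.
v = Vmax,app·[S]/(Km,app + [S]) = 7.45 × 0.598/(0.0830 + 0.598) = 6.54 nmol·min⁻¹.

6.54 nmol·min⁻¹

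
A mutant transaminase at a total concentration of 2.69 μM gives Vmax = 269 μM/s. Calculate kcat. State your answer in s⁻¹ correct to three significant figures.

100 s⁻¹

kcat = Vmax/[E]total = 269 μM/s / 2.69 μM = 100 s⁻¹.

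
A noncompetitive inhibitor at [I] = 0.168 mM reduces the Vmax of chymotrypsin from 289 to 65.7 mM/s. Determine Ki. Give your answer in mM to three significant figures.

Noncompetitive: Vmax,app = Vmax/α with α = 1 + [I]/Ki.
α = Vmax/Vmax,app = 289/65.7 = 4.399.
Since α = 1 + [I]/Ki, [I]/Ki = 4.399 − 1 = 3.399 and Ki = 0.168/3.399 = 0.0494 mM.

0.0494 mM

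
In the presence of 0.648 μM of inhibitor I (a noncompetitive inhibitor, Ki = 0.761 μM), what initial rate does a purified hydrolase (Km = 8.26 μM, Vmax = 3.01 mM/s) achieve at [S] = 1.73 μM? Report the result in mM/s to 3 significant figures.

α = 1 + [I]/Ki = 1 + 0.648/0.761 = 1.852.
For a noncompetitive inhibitor, Vmax is reduced to Vmax/α while Km is unchanged: Km,app = 8.26 μM, Vmax,app = 1.63 mM/s.
v = Vmax,app·[S]/(Km,app + [S]) = 1.63 × 1.73/(8.26 + 1.73) = 0.282 mM/s.

0.282 mM/s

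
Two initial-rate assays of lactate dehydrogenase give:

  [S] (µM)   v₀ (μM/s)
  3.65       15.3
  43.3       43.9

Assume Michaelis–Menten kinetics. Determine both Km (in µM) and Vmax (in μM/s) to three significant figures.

Km = 9.00 µM; Vmax = 53.0 μM/s

In reciprocal form, 1/v = (Km/Vmax)·(1/[S]) + 1/Vmax. The two points give (1/[S], 1/v) = (0.2740, 0.06536) and (0.02309, 0.02278).
Slope = (0.06536 − 0.02278)/(0.2740 − 0.02309) = 0.1697; intercept = 0.06536 − 0.1697×0.2740 = 0.01886.
Vmax = 1/intercept = 53.0 μM/s; Km = slope × Vmax = 0.1697 × 53.0 = 9.00 µM.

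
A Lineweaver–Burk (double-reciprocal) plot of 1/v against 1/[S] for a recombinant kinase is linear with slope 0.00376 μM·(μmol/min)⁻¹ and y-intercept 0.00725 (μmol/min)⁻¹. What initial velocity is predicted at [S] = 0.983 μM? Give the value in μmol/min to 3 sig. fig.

90.3 μmol/min

The y-intercept is 1/Vmax, so Vmax = 1/0.00725 = 138 μmol/min.
The slope is Km/Vmax, so Km = 0.00376 × 138 = 0.519 μM.
Then v = 138 × 0.983/(0.519 + 0.983) = 90.3 μmol/min.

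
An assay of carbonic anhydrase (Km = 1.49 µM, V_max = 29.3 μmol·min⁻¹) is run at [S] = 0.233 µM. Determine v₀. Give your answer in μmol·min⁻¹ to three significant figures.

3.96 μmol·min⁻¹

[S]/(Km+[S]) = 0.233/1.723 = 0.1352, the fractional saturation.
v = 0.1352 × Vmax = 0.1352 × 29.3 = 3.96 μmol·min⁻¹.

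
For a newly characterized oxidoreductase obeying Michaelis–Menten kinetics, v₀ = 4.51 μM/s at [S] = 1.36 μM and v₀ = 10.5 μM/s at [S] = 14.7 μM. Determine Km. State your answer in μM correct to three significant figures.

From v = Vmax[S]/(Km+[S]), each point gives Vmax = v(Km+[S])/[S].
Equating: 4.51(Km+1.36)/1.36 = 10.5(Km+14.7)/14.7.
3.316·Km + 4.51 = 0.7143·Km + 10.5, so (3.316 − 0.7143)·Km = 10.5 − 4.51.
Km = 5.990/2.602 = 2.30 μM; then Vmax = 4.51(2.30+1.36)/1.36 = 12.1 μM/s.

2.30 μM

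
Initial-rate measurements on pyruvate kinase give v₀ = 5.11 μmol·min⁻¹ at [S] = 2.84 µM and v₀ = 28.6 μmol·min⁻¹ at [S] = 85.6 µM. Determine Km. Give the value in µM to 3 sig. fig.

From v = Vmax[S]/(Km+[S]), each point gives Vmax = v(Km+[S])/[S].
Equating: 5.11(Km+2.84)/2.84 = 28.6(Km+85.6)/85.6.
1.799·Km + 5.11 = 0.3341·Km + 28.6, so (1.799 − 0.3341)·Km = 28.6 − 5.11.
Km = 23.49/1.465 = 16.0 µM; then Vmax = 5.11(16.0+2.84)/2.84 = 34.0 μmol·min⁻¹.

16.0 µM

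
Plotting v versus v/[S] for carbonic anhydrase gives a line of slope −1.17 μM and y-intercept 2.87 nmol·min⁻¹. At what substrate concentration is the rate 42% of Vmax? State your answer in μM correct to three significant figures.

0.847 μM

The Eadie–Hofstee slope gives Km = 1.17 μM (slope = −Km).
v/Vmax = [S]/(Km+[S]) = 0.42 ⇒ [S] = Km·0.42/(1−0.42) = 1.17 × 0.7241 = 0.847 μM.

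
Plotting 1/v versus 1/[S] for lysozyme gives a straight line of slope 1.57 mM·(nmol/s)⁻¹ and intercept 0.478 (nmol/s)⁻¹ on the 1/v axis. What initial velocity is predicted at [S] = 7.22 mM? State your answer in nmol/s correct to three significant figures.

The y-intercept is 1/Vmax, so Vmax = 1/0.478 = 2.09 nmol/s.
The slope is Km/Vmax, so Km = 1.57 × 2.09 = 3.28 mM.
Then v = 2.09 × 7.22/(3.28 + 7.22) = 1.44 nmol/s.

1.44 nmol/s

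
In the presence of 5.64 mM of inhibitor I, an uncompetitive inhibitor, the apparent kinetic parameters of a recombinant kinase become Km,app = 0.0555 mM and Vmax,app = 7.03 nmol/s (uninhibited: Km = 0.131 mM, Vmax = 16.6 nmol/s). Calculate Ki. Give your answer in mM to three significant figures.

4.14 mM

Uncompetitive: Vmax,app = Vmax/α (and Km,app = Km/α) with α = 1 + [I]/Ki.
α = Vmax/Vmax,app = 16.6/7.03 = 2.361.
Ki = [I]/(α − 1) = 5.64/1.361 = 4.14 mM.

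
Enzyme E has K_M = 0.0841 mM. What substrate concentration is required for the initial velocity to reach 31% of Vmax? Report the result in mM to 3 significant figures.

v/Vmax = [S]/(Km+[S]) = 0.31, so [S] = Km·0.31/(1 − 0.31) = 0.0841 × 0.4493.
[S] = 0.0378 mM.

0.0378 mM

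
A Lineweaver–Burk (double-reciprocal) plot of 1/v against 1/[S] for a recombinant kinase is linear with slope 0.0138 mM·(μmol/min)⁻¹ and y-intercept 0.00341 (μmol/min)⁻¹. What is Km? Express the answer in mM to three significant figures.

y-intercept = 1/Vmax ⇒ Vmax = 293 μmol/min; slope = Km/Vmax ⇒ Km = slope × Vmax.
Km = 0.0138 × 293 = 4.05 mM.

4.05 mM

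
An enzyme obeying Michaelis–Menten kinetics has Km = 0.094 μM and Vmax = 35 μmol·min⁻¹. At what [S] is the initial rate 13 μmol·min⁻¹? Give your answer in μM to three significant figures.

Rearranging v = Vmax[S]/(Km+[S]) gives [S] = Km·v/(Vmax − v).
[S] = 0.094 × 13 / (35 − 13) = 1.222/22.00 = 0.0555 μM.

0.0555 μM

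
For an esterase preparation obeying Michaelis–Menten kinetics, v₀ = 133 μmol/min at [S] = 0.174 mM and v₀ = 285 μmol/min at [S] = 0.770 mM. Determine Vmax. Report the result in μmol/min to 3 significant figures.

428 μmol/min

From v = Vmax[S]/(Km+[S]), each point gives Vmax = v(Km+[S])/[S].
Equating: 133(Km+0.174)/0.174 = 285(Km+0.770)/0.770.
764.4·Km + 133 = 370.1·Km + 285, so (764.4 − 370.1)·Km = 285 − 133.
Km = 152.0/394.2 = 0.386 mM; then Vmax = 133(0.386+0.174)/0.174 = 428 μmol/min.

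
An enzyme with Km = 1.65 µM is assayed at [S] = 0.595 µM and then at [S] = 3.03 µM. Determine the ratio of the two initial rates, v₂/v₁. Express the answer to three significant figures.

Since Vmax cancels, v₂/v₁ = [S]₂(Km+[S]₁) / [S]₁(Km+[S]₂).
= 3.03×(1.65+0.595) / (0.595×(1.65+3.03)) = 6.802/2.785 = 2.44.

2.44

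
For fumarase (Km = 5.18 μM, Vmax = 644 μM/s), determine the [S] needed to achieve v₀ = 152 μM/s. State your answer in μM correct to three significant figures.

1.60 μM

Rearranging v = Vmax[S]/(Km+[S]) gives [S] = Km·v/(Vmax − v).
[S] = 5.18 × 152 / (644 − 152) = 787.4/492.0 = 1.60 μM.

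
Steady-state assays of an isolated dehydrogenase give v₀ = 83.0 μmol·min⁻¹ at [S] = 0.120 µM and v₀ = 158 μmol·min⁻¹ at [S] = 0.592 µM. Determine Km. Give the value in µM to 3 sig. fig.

In reciprocal form, 1/v = (Km/Vmax)·(1/[S]) + 1/Vmax. The two points give (1/[S], 1/v) = (8.333, 0.01205) and (1.689, 0.006329).
Slope = (0.01205 − 0.006329)/(8.333 − 1.689) = 0.0008608; intercept = 0.01205 − 0.0008608×8.333 = 0.004875.
Vmax = 1/intercept = 205 μmol·min⁻¹; Km = slope × Vmax = 0.0008608 × 205 = 0.177 µM.

0.177 µM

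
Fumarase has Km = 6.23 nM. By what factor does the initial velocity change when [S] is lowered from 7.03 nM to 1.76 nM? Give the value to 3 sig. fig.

Since Vmax cancels, v₂/v₁ = [S]₂(Km+[S]₁) / [S]₁(Km+[S]₂).
= 1.76×(6.23+7.03) / (7.03×(6.23+1.76)) = 23.34/56.17 = 0.415.

0.415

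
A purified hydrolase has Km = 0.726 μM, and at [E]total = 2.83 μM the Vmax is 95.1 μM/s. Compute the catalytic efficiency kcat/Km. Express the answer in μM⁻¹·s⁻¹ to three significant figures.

kcat = Vmax/[E]total = 95.1/2.83 = 33.6 s⁻¹.
kcat/Km = 33.6/0.726 = 46.3 μM⁻¹·s⁻¹.

46.3 μM⁻¹·s⁻¹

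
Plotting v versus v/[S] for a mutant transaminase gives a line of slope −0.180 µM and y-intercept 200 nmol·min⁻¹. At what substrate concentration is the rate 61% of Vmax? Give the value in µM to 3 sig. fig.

The Eadie–Hofstee slope gives Km = 0.180 µM (slope = −Km).
v/Vmax = [S]/(Km+[S]) = 0.61 ⇒ [S] = Km·0.61/(1−0.61) = 0.180 × 1.564 = 0.282 µM.

0.282 µM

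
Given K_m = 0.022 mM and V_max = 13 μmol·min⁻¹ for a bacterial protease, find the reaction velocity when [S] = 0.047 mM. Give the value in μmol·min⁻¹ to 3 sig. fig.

v = Vmax·[S]/(Km + [S]) = 13 × 0.047 / (0.022 + 0.047)
  = 0.6110 / 0.06900 = 8.86 μmol·min⁻¹.

8.86 μmol·min⁻¹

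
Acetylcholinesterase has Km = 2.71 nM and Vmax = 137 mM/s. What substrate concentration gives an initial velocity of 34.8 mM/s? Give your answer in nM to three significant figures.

0.923 nM

The required fractional saturation is v/Vmax = 34.8/137 = 0.2540.
Then [S]/(Km+[S]) = 0.2540 ⇒ [S] = 2.71 × 0.2540/(1 − 0.2540) = 0.923 nM.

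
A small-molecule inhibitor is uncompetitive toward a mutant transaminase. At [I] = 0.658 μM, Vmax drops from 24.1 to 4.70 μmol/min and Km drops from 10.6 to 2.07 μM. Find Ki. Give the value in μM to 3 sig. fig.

0.159 μM

Uncompetitive: Vmax,app = Vmax/α (and Km,app = Km/α) with α = 1 + [I]/Ki.
α = Vmax/Vmax,app = 24.1/4.70 = 5.128.
Since α = 1 + [I]/Ki, [I]/Ki = 5.128 − 1 = 4.128 and Ki = 0.658/4.128 = 0.159 μM.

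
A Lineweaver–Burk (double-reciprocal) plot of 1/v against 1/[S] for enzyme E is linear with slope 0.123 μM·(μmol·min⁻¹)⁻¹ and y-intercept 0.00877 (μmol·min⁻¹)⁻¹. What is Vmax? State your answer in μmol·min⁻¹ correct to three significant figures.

114 μmol·min⁻¹

The y-intercept of a Lineweaver–Burk plot equals 1/Vmax, so Vmax = 1/0.00877 = 114 μmol·min⁻¹.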